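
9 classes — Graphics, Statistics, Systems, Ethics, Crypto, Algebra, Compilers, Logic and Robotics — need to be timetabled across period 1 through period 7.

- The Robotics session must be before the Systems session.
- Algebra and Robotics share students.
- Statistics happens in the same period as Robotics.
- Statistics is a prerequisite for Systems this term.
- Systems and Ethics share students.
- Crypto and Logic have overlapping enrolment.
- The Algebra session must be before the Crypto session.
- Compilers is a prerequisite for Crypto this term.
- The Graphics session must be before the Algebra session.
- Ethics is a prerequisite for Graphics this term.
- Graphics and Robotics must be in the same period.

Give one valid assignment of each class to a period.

Statistics=period 2, Logic=period 1, Ethics=period 1, Robotics=period 2, Compilers=period 1, Graphics=period 2, Systems=period 3, Crypto=period 4, Algebra=period 3

Checking: Robotics(period 2) before Systems(period 3); Ethics(period 1) before Graphics(period 2); Algebra(period 3) before Crypto(period 4); Statistics(period 2) before Systems(period 3); Compilers(period 1) before Crypto(period 4); Graphics(period 2) before Algebra(period 3); Algebra(period 3) != Robotics(period 2); Systems(period 3) != Ethics(period 1); Crypto(period 4) != Logic(period 1); Graphics = Robotics = period 2; Statistics = Robotics = period 2.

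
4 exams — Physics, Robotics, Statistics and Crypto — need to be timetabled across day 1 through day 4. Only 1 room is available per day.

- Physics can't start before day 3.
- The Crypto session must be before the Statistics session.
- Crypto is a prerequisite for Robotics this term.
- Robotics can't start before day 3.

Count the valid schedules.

Enumerating: Crypto=day 1; Robotics=day 3; Statistics=day 2; Physics=day 4 | Physics in day 3; Statistics in day 2; Crypto in day 1; Robotics in day 4.

2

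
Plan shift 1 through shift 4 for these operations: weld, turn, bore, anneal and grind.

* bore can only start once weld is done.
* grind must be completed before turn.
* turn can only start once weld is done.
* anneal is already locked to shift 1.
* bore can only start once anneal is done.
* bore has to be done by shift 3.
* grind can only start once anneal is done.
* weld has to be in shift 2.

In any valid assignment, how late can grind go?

shift 3

Precedence pushes grind to at least shift 2; downstream work caps grind at shift 3.
grind at shift 3 is achievable: anneal -> shift 1; weld -> shift 2; grind -> shift 3; turn -> shift 4; bore -> shift 3.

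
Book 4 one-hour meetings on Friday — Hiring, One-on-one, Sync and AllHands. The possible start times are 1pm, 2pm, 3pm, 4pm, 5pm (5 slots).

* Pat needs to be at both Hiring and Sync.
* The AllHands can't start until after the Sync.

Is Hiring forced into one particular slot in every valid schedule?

No

Hiring can be 1pm (e.g. Hiring in 1pm; AllHands in 3pm; Sync in 2pm; One-on-one in 1pm) or 2pm (e.g. Hiring=2pm; AllHands=2pm; Sync=1pm; One-on-one=1pm).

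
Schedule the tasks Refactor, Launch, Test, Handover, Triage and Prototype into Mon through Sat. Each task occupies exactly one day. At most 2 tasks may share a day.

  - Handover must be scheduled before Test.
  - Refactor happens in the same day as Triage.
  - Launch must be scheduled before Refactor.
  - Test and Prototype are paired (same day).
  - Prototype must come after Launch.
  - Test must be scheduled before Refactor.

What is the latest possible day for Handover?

Downstream work caps Handover at Thu.
Handover at Thu is achievable: Launch -> Mon, Test -> Fri, Handover -> Thu, Refactor -> Sat, Triage -> Sat, Prototype -> Fri.

Thu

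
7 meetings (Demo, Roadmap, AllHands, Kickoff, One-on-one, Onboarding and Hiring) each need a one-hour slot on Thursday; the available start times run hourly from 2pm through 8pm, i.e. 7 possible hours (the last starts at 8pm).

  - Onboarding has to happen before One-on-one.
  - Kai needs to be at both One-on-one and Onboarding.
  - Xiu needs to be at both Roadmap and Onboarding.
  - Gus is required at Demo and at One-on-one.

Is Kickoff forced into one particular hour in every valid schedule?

Kickoff can be 2pm (e.g. Roadmap=3pm; AllHands=2pm; Hiring=2pm; Kickoff=2pm; Onboarding=2pm; One-on-one=3pm; Demo=2pm) or 3pm (e.g. Demo=2pm; Kickoff=3pm; Onboarding=2pm; One-on-one=3pm; AllHands=2pm; Roadmap=3pm; Hiring=2pm).

No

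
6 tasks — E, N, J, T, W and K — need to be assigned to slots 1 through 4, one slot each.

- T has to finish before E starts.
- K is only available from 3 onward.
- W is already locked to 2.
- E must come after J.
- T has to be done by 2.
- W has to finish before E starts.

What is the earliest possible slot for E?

Precedence pushes E to at least 3.
E at 3 is achievable: W -> 2, T -> 1, J -> 1, K -> 3, E -> 3, N -> 1.

3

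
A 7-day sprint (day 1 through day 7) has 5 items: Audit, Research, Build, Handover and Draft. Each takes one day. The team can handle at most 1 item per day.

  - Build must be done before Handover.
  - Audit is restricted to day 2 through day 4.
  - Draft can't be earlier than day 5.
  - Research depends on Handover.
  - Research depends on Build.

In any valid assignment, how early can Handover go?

Precedence pushes Handover to at least day 2; downstream work caps Handover at day 6.
Handover at day 2 is achievable: Draft in day 5, Handover in day 2, Build in day 1, Research in day 4, Audit in day 3.

day 2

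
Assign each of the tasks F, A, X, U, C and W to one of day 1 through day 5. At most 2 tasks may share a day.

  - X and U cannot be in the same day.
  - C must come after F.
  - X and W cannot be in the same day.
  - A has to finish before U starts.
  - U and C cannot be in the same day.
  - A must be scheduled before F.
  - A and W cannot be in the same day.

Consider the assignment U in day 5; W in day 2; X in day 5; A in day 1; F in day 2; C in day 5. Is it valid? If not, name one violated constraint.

U and C cannot be in the same day — violated.
At most 2 tasks may share a day — violated.
A must be scheduled before F — holds.
C must come after F — holds.
X and W cannot be in the same day — holds.
A has to finish before U starts — holds.
A and W cannot be in the same day — holds.
X and U cannot be in the same day — violated.

No. X and U cannot be in the same day is not satisfied.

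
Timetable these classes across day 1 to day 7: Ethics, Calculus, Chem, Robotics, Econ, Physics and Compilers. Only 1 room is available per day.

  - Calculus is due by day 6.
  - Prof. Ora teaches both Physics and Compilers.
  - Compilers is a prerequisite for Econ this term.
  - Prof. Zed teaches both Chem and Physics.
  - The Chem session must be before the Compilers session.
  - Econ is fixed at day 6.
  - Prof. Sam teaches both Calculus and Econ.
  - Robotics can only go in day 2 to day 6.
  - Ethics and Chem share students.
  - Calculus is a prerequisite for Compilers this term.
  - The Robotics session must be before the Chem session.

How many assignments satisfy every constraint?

Splitting on Calculus: it can be day 1 (8), day 2 (2), day 3 (2), day 4 (2). Listing each branch's schedules as (Ethics, Chem, Robotics, Econ, Physics, Compilers) by day number:
Calculus=day 1: (2,4,3,6,7,5) (3,4,2,6,7,5) (4,3,2,6,7,5) (5,3,2,6,7,4) (7,3,2,6,4,5) (7,3,2,6,5,4) (7,4,2,6,3,5) (7,4,3,6,2,5) — 8.
Calculus=day 2: (1,4,3,6,7,5) (7,4,3,6,1,5) — 2.
Calculus=day 3: (1,4,2,6,7,5) (7,4,2,6,1,5) — 2.
Calculus=day 4: (1,3,2,6,7,5) (7,3,2,6,1,5) — 2.
Summing: 8 + 2 + 2 + 2 = 14.

14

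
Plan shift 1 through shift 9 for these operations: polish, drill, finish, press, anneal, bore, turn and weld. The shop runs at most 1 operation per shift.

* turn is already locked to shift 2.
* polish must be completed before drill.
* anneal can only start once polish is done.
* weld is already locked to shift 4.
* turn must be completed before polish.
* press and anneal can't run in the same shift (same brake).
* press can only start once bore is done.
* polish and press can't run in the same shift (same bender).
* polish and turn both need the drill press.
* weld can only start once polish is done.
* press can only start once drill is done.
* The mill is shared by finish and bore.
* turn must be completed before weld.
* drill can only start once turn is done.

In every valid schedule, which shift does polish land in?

shift 3

turn is fixed at shift 2 and must come before polish, so polish is at least shift 3.
weld is fixed at shift 4 and must come after polish, so polish is at most shift 3.
So polish must be shift 3.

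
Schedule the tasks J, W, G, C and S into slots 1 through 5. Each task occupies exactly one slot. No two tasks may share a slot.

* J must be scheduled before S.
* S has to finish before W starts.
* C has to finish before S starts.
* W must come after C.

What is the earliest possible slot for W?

Precedence pushes W to at least 3.
W at 4 is achievable: S -> 3, C -> 1, G -> 5, W -> 4, J -> 2.
Nothing earlier works — the capacity limit rule out every slot before 4.

4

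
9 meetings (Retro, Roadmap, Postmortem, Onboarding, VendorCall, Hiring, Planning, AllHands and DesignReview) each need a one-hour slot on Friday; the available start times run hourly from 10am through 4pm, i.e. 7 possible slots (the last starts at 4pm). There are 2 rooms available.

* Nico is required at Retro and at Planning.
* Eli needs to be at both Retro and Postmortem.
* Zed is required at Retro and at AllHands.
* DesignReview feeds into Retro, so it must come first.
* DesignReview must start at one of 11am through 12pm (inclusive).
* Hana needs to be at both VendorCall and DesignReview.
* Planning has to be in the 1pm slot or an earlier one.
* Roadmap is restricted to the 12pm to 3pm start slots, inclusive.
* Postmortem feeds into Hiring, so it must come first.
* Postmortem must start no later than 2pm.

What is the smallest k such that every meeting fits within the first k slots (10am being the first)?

The precedence chain requires at least 2 distinct slots.
With at most 2 per slot and 9 meetings, at least 5 slots are needed.
Roadmap can't be placed before 12pm — that is slot 3 counting from 10am — so the schedule must run through at least 3 slots.
5 works (last occupied slot: 2pm): for example Hiring -> 11am; Retro -> 12pm; Roadmap -> 12pm; VendorCall -> 1pm; AllHands -> 2pm; Onboarding -> 1pm; Planning -> 10am; DesignReview -> 11am; Postmortem -> 10am.

5 slots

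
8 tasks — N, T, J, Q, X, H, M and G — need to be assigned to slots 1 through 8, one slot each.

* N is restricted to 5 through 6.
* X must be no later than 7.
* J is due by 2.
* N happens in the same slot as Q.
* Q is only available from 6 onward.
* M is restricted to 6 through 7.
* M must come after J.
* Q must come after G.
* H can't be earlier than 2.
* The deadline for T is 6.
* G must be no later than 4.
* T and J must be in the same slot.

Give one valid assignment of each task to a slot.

Q in 6; H in 2; X in 1; J in 1; M in 6; N in 6; G in 1; T in 1

Checking: J(1) before M(6); G(1) before Q(6); T = J = 1; N = Q = 6; T=1 in [1,6]; G=1 in [1,4]; H=2 in [2,8]; J=1 in [1,2]; M=6 in [6,7]; Q=6 in [6,8]; X=1 in [1,7]; N=6 in [5,6].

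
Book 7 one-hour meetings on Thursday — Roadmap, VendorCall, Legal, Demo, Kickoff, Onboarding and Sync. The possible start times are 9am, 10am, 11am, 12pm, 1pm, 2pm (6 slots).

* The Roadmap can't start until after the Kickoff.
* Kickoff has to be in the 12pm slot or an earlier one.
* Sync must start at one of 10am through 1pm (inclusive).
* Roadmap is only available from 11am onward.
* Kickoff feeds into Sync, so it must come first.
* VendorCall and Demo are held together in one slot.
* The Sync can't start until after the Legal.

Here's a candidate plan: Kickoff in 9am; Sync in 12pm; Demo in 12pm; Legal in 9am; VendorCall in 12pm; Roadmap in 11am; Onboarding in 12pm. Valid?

The Sync can't start until after the Legal — holds.
Kickoff has to be in the 12pm slot or an earlier one — holds.
VendorCall and Demo are held together in one slot — holds.
Sync must start at one of 10am through 1pm (inclusive) — holds.
Kickoff feeds into Sync, so it must come first — holds.
Roadmap is only available from 11am onward — holds.
The Roadmap can't start until after the Kickoff — holds.

Yes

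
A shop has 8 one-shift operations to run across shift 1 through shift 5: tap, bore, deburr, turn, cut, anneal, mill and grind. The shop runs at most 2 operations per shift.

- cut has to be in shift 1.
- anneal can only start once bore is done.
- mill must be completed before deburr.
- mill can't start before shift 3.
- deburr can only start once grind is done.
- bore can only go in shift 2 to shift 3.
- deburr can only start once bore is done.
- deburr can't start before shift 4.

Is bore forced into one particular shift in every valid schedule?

bore can be shift 2 (e.g. turn in shift 4; cut in shift 1; anneal in shift 3; grind in shift 1; deburr in shift 4; tap in shift 2; bore in shift 2; mill in shift 3) or shift 3 (e.g. bore in shift 3; turn in shift 2; cut in shift 1; deburr in shift 4; mill in shift 3; tap in shift 2; anneal in shift 4; grind in shift 1).

No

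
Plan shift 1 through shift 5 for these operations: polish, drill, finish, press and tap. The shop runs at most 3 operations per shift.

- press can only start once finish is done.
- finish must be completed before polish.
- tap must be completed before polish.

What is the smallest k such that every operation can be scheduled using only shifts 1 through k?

2 shifts

The precedence chain requires at least 2 distinct shifts.
With at most 3 per shift and 5 operations, at least 2 shifts are needed.
2 works (last occupied shift: shift 2): for example tap in shift 1; finish in shift 1; polish in shift 2; press in shift 2; drill in shift 1.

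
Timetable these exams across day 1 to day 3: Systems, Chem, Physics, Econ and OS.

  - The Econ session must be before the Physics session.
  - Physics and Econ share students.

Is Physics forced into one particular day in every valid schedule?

Physics can be day 2 (e.g. Econ -> day 1; Chem -> day 1; OS -> day 1; Systems -> day 1; Physics -> day 2) or day 3 (e.g. Physics in day 3, Systems in day 1, OS in day 1, Econ in day 1, Chem in day 1).

No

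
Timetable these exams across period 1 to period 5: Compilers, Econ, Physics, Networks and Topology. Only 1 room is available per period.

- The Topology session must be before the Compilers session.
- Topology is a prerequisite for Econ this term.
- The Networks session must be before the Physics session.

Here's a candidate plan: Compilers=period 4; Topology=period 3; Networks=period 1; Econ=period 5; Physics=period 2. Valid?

Topology is a prerequisite for Econ this term — holds.
The Topology session must be before the Compilers session — holds.
The Networks session must be before the Physics session — holds.
Only 1 room is available per period — holds.

Yes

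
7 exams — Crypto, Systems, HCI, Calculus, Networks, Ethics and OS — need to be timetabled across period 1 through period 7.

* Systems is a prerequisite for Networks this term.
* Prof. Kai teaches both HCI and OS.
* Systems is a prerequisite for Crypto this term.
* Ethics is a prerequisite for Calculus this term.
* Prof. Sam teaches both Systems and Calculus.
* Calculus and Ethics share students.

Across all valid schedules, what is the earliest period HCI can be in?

HCI at period 1 is achievable: Crypto -> period 2; Networks -> period 2; Systems -> period 1; Calculus -> period 2; Ethics -> period 1; HCI -> period 1; OS -> period 2.

period 1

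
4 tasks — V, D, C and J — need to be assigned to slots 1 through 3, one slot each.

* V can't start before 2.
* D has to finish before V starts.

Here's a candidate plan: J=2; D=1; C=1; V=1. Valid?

V can't start before 2 — violated.
D has to finish before V starts — violated.

No — it violates: V can't start before 2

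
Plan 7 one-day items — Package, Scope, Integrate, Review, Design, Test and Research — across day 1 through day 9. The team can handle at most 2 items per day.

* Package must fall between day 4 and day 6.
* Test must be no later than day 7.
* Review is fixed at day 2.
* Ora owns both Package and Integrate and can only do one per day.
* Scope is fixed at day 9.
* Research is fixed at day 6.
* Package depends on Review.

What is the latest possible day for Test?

day 7

Test's own window allows nothing later than day 7.
Test at day 7 is achievable: Test -> day 7, Integrate -> day 1, Package -> day 4, Review -> day 2, Research -> day 6, Scope -> day 9, Design -> day 1.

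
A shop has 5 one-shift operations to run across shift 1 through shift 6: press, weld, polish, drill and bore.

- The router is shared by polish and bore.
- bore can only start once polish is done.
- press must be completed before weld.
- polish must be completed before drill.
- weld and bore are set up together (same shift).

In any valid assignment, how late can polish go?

Downstream work caps polish at shift 5.
polish at shift 5 is achievable: press=shift 1, drill=shift 6, bore=shift 6, weld=shift 6, polish=shift 5.

shift 5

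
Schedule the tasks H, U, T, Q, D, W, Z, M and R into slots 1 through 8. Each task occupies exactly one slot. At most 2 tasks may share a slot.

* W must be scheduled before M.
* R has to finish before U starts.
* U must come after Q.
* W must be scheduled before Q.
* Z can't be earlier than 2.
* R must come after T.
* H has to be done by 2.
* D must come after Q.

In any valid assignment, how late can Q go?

Precedence pushes Q to at least 2; downstream work caps Q at 7.
Q at 7 is achievable: D -> 8; T -> 2; R -> 3; U -> 8; W -> 1; Z -> 2; M -> 3; H -> 1; Q -> 7.

7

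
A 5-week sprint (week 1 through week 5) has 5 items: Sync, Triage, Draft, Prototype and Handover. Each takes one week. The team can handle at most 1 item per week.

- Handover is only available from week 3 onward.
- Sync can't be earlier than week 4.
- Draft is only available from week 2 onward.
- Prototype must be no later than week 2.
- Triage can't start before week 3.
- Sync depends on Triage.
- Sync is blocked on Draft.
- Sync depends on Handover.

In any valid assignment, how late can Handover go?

week 4

Handover is available from week 3; downstream work caps Handover at week 4.
Handover at week 4 is achievable: Handover -> week 4, Prototype -> week 1, Sync -> week 5, Triage -> week 3, Draft -> week 2.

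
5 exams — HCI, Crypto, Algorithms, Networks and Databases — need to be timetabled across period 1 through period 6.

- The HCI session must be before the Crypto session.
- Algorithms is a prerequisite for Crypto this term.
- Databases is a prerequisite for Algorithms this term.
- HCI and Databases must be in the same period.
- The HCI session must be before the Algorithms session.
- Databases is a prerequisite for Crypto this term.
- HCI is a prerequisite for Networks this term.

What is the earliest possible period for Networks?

Precedence pushes Networks to at least period 2.
Networks at period 2 is achievable: Networks=period 2, Algorithms=period 2, HCI=period 1, Databases=period 1, Crypto=period 3.

period 2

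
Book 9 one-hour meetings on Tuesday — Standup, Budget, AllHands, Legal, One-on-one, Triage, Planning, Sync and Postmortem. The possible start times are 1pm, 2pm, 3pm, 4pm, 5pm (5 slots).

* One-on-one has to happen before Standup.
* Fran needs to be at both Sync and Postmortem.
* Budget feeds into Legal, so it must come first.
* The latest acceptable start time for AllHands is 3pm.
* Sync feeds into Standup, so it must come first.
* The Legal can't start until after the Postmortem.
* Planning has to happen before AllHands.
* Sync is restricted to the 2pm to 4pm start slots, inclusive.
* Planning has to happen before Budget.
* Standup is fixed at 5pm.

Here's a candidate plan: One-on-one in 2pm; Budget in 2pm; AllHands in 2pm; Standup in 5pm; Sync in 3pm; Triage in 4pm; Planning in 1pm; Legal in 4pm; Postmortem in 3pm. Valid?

No — it violates: Fran needs to be at both Sync and Postmortem

Fran needs to be at both Sync and Postmortem — violated.
One-on-one has to happen before Standup — holds.
Planning has to happen before Budget — holds.
The Legal can't start until after the Postmortem — holds.
Sync is restricted to the 2pm to 4pm start slots, inclusive — holds.
Standup is fixed at 5pm — holds.
The latest acceptable start time for AllHands is 3pm — holds.
Planning has to happen before AllHands — holds.
Budget feeds into Legal, so it must come first — holds.
Sync feeds into Standup, so it must come first — holds.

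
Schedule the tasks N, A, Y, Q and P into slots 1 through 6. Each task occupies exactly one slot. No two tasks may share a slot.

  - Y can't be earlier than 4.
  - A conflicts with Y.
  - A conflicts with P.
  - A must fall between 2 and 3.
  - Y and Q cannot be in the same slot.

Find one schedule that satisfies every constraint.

A -> 2, N -> 1, Q -> 3, Y -> 4, P -> 5

Checking: Y(4) != Q(3); A(2) != Y(4); A(2) != P(5); Y=4 in [4,6]; A=2 in [2,3]; max 1 per slot (cap 1).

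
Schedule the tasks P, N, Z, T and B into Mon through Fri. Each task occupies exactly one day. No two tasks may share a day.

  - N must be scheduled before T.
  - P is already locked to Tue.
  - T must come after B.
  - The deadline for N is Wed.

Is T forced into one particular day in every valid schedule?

T can be Thu (e.g. P=Tue, T=Thu, N=Mon, Z=Fri, B=Wed) or Fri (e.g. Z=Thu, B=Wed, T=Fri, P=Tue, N=Mon).

No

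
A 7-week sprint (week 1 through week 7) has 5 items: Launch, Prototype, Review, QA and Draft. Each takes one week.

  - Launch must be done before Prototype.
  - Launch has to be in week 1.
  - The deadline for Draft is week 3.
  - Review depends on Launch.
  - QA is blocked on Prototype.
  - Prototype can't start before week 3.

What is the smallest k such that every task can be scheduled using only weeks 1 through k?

The precedence chain requires at least 3 distinct weeks.
Propagating the time windows through the other constraints, QA can't land before week 4, so the schedule must run through at least week 4.
4 works (last occupied week: week 4): for example Review in week 2, Launch in week 1, QA in week 4, Prototype in week 3, Draft in week 1.

4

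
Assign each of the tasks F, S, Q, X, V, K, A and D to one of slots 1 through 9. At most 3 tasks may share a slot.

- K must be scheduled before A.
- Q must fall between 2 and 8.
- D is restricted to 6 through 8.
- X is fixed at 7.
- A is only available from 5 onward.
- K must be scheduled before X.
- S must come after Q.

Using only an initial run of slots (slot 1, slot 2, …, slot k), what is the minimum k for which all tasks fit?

7 slots

The precedence chain requires at least 2 distinct slots.
With at most 3 per slot and 8 tasks, at least 3 slots are needed.
X can't be placed before 7, so the schedule must run through at least slot 7.
7 works (last occupied slot: 7): for example F in 1, V in 1, S in 3, D in 6, X in 7, K in 1, Q in 2, A in 5.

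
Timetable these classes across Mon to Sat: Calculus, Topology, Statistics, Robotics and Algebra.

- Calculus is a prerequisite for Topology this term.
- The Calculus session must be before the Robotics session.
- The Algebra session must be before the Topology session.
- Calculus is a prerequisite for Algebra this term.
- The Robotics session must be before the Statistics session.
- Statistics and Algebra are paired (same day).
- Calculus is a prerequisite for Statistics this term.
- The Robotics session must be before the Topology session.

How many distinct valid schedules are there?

Splitting on Calculus: it can be Mon (10), Tue (4), Wed (1). Listing each branch's schedules as (Topology, Statistics, Robotics, Algebra):
Calculus=Mon: (Thu,Wed,Tue,Wed) (Fri,Wed,Tue,Wed) (Fri,Thu,Tue,Thu) (Fri,Thu,Wed,Thu) (Sat,Wed,Tue,Wed) (Sat,Thu,Tue,Thu) (Sat,Thu,Wed,Thu) (Sat,Fri,Tue,Fri) (Sat,Fri,Wed,Fri) (Sat,Fri,Thu,Fri) — 10.
Calculus=Tue: (Fri,Thu,Wed,Thu) (Sat,Thu,Wed,Thu) (Sat,Fri,Wed,Fri) (Sat,Fri,Thu,Fri) — 4.
Calculus=Wed: (Sat,Fri,Thu,Fri) — 1.
Summing: 10 + 4 + 1 = 15.

15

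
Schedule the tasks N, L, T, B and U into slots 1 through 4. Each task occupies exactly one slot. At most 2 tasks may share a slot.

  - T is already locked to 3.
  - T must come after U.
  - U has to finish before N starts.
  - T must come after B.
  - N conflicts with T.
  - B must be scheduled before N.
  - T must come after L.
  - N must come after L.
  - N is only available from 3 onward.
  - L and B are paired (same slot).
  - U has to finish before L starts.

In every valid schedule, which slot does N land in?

4

N's window is 3–4.
T is fixed at 3, and N can't share a slot with T.
So N must be 4.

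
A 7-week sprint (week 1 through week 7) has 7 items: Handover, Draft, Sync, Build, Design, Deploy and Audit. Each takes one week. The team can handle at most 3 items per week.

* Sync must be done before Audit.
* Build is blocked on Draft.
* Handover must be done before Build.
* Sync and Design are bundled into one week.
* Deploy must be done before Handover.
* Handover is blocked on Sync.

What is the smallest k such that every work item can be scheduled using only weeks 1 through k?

3 weeks

The precedence chain requires at least 3 distinct weeks.
With at most 3 per week and 7 work items, at least 3 weeks are needed.
3 works (last occupied week: week 3): for example Draft=week 2; Sync=week 1; Design=week 1; Build=week 3; Handover=week 2; Deploy=week 1; Audit=week 2.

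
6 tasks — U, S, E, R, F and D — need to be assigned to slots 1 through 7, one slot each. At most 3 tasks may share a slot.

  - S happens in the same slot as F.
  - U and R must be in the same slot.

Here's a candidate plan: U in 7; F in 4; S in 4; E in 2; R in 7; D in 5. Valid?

U and R must be in the same slot — holds.
S happens in the same slot as F — holds.
At most 3 tasks may share a slot — holds.

Yes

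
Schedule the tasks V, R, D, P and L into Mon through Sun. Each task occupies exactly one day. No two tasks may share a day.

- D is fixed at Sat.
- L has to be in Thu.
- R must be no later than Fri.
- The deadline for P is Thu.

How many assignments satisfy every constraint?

27

Splitting on V: it can be Mon (4), Tue (4), Wed (4), Fri (6), Sun (9). Listing each branch's schedules as (R, D, P, L):
V=Mon: (Tue,Sat,Wed,Thu) (Wed,Sat,Tue,Thu) (Fri,Sat,Tue,Thu) (Fri,Sat,Wed,Thu) — 4.
V=Tue: (Mon,Sat,Wed,Thu) (Wed,Sat,Mon,Thu) (Fri,Sat,Mon,Thu) (Fri,Sat,Wed,Thu) — 4.
V=Wed: (Mon,Sat,Tue,Thu) (Tue,Sat,Mon,Thu) (Fri,Sat,Mon,Thu) (Fri,Sat,Tue,Thu) — 4.
V=Fri: (Mon,Sat,Tue,Thu) (Mon,Sat,Wed,Thu) (Tue,Sat,Mon,Thu) (Tue,Sat,Wed,Thu) (Wed,Sat,Mon,Thu) (Wed,Sat,Tue,Thu) — 6.
V=Sun: (Mon,Sat,Tue,Thu) (Mon,Sat,Wed,Thu) (Tue,Sat,Mon,Thu) (Tue,Sat,Wed,Thu) (Wed,Sat,Mon,Thu) (Wed,Sat,Tue,Thu) (Fri,Sat,Mon,Thu) (Fri,Sat,Tue,Thu) (Fri,Sat,Wed,Thu) — 9.
Summing: 4 + 4 + 4 + 6 + 9 = 27.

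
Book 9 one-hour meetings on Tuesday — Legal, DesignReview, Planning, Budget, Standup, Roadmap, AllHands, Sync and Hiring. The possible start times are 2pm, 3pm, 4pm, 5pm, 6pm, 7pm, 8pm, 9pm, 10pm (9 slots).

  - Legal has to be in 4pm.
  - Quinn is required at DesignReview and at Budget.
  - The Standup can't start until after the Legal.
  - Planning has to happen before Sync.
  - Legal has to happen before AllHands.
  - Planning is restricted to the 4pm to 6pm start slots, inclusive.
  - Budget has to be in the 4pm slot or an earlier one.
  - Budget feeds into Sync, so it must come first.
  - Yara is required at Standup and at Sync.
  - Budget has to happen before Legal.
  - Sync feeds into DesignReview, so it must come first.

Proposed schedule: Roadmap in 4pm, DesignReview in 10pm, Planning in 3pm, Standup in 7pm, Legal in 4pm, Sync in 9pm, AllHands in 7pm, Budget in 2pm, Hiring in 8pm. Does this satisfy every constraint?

Invalid. Planning is restricted to the 4pm to 6pm start slots, inclusive.

Quinn is required at DesignReview and at Budget — holds.
Legal has to happen before AllHands — holds.
Budget has to be in the 4pm slot or an earlier one — holds.
Sync feeds into DesignReview, so it must come first — holds.
Planning is restricted to the 4pm to 6pm start slots, inclusive — violated.
Legal has to be in 4pm — holds.
Yara is required at Standup and at Sync — holds.
Budget feeds into Sync, so it must come first — holds.
The Standup can't start until after the Legal — holds.
Budget has to happen before Legal — holds.
Planning has to happen before Sync — holds.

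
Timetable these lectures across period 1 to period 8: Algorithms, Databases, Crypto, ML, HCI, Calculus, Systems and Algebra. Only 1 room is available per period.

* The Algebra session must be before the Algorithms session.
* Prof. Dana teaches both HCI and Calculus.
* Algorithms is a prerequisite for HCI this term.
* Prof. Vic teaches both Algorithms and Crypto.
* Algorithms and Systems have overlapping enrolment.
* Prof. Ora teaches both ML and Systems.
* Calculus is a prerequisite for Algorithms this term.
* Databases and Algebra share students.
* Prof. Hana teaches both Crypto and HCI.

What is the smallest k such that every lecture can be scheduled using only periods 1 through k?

The precedence chain requires at least 3 distinct periods.
With at most 1 per period and 8 lectures, at least 8 periods are needed.
8 works (last occupied period: period 8): for example Databases=period 5, Systems=period 8, ML=period 7, Algorithms=period 3, HCI=period 4, Crypto=period 6, Algebra=period 2, Calculus=period 1.

8 periods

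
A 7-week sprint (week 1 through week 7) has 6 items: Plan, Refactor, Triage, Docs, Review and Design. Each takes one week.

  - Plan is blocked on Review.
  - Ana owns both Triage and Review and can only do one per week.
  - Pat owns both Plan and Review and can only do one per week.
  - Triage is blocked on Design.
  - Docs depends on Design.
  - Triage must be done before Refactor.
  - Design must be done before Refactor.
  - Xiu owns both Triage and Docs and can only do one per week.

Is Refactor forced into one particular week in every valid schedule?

No

Refactor can be week 3 (e.g. Triage -> week 2; Docs -> week 3; Plan -> week 2; Refactor -> week 3; Review -> week 1; Design -> week 1) or week 4 (e.g. Plan -> week 2; Triage -> week 2; Review -> week 1; Docs -> week 3; Refactor -> week 4; Design -> week 1).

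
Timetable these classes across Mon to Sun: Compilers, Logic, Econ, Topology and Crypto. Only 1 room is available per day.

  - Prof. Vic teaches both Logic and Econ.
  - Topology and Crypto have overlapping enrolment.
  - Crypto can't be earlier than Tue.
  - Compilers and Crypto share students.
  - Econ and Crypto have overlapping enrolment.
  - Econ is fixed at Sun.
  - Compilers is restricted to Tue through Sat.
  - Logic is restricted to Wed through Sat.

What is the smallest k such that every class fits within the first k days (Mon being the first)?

7

With at most 1 per day and 5 classes, at least 5 days are needed.
Econ can't be placed before Sun — that is day 7 counting from Mon — so the schedule must run through at least 7 days.
7 works (last occupied day: Sun): for example Logic=Wed; Compilers=Tue; Crypto=Thu; Topology=Mon; Econ=Sun.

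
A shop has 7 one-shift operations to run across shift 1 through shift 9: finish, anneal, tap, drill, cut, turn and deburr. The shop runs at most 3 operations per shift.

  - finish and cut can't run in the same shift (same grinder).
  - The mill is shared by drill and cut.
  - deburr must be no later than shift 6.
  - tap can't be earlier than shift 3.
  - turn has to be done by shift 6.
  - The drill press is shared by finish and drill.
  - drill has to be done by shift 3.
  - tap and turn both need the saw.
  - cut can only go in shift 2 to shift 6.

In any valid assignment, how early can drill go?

shift 1

Drill's own window allows nothing later than shift 3.
drill at shift 1 is achievable: deburr -> shift 1, tap -> shift 3, cut -> shift 2, anneal -> shift 2, turn -> shift 1, finish -> shift 3, drill -> shift 1.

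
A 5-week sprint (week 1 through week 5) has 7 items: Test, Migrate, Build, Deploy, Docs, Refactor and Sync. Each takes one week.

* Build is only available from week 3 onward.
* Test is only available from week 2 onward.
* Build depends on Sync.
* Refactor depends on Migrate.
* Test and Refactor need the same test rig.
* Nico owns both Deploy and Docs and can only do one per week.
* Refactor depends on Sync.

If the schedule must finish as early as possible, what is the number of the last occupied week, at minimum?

week 3

The precedence chain requires at least 2 distinct weeks.
Build can't be placed before week 3, so the schedule must run through at least week 3.
3 works (last occupied week: week 3): for example Build -> week 3; Test -> week 2; Deploy -> week 1; Migrate -> week 1; Sync -> week 1; Docs -> week 2; Refactor -> week 3.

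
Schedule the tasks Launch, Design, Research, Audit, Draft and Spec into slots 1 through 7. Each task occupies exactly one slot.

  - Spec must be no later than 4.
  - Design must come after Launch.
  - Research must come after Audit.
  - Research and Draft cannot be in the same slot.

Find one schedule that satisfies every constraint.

Spec in 1; Design in 2; Audit in 1; Research in 2; Draft in 1; Launch in 1

Checking: Launch(1) before Design(2); Audit(1) before Research(2); Research(2) != Draft(1); Spec=1 in [1,4].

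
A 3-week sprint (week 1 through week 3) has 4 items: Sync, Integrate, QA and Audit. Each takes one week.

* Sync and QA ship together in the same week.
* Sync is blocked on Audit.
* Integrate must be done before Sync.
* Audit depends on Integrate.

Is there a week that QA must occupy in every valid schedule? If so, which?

QA must be in the same week as Sync, which can't be before week 3, so QA is at least week 3.
So QA is pinned to week 3.

week 3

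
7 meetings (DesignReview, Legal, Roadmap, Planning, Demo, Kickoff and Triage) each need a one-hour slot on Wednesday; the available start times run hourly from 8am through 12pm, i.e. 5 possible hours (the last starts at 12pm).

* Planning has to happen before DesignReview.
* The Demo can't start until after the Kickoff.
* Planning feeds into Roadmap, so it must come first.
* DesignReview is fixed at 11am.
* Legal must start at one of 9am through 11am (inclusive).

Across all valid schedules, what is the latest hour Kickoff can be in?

Downstream work caps Kickoff at 11am.
Kickoff at 11am is achievable: DesignReview -> 11am; Legal -> 9am; Kickoff -> 11am; Planning -> 8am; Triage -> 8am; Roadmap -> 9am; Demo -> 12pm.

11am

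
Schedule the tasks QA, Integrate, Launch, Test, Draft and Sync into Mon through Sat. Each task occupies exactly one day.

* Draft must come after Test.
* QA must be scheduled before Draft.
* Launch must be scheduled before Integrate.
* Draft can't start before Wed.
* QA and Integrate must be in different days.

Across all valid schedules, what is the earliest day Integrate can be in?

Precedence pushes Integrate to at least Tue.
Integrate at Tue is achievable: Sync in Mon, Test in Mon, QA in Mon, Integrate in Tue, Draft in Wed, Launch in Mon.

Tue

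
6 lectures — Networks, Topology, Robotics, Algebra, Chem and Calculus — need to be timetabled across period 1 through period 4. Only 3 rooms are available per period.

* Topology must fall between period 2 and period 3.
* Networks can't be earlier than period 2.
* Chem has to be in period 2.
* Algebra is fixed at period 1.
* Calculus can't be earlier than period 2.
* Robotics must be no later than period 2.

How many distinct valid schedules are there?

29

Splitting on Networks: it can be period 2 (7), period 3 (11), period 4 (11). Listing each branch's schedules as (Topology, Robotics, Algebra, Chem, Calculus) by period number:
Networks=period 2: (2,1,1,2,3) (2,1,1,2,4) (3,1,1,2,2) (3,1,1,2,3) (3,1,1,2,4) (3,2,1,2,3) (3,2,1,2,4) — 7.
Networks=period 3: (2,1,1,2,2) (2,1,1,2,3) (2,1,1,2,4) (2,2,1,2,3) (2,2,1,2,4) (3,1,1,2,2) (3,1,1,2,3) (3,1,1,2,4) (3,2,1,2,2) (3,2,1,2,3) (3,2,1,2,4) — 11.
Networks=period 4: (2,1,1,2,2) (2,1,1,2,3) (2,1,1,2,4) (2,2,1,2,3) (2,2,1,2,4) (3,1,1,2,2) (3,1,1,2,3) (3,1,1,2,4) (3,2,1,2,2) (3,2,1,2,3) (3,2,1,2,4) — 11.
Summing: 7 + 11 + 11 = 29.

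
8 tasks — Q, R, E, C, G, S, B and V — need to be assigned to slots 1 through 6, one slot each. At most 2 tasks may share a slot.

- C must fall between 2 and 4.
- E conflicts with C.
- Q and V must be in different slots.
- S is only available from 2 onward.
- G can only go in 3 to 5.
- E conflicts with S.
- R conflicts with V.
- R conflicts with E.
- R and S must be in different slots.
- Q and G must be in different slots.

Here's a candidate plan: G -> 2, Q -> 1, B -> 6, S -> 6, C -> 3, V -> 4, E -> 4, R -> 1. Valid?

S is only available from 2 onward — holds.
R and S must be in different slots — holds.
R conflicts with V — holds.
Q and G must be in different slots — holds.
E conflicts with S — holds.
C must fall between 2 and 4 — holds.
R conflicts with E — holds.
Q and V must be in different slots — holds.
G can only go in 3 to 5 — violated.
At most 2 tasks may share a slot — holds.
E conflicts with C — holds.

No — it violates: G can only go in 3 to 5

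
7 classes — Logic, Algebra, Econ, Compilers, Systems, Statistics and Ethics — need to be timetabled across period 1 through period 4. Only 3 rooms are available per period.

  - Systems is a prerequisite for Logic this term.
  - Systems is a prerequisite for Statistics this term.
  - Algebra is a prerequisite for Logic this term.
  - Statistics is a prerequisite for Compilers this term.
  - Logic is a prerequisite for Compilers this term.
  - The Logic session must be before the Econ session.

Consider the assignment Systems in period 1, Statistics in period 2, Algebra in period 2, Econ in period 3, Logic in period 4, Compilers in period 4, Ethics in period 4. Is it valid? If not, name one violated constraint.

No — it violates: The Logic session must be before the Econ session

Logic is a prerequisite for Compilers this term — violated.
Only 3 rooms are available per period — holds.
Algebra is a prerequisite for Logic this term — holds.
Systems is a prerequisite for Statistics this term — holds.
The Logic session must be before the Econ session — violated.
Systems is a prerequisite for Logic this term — holds.
Statistics is a prerequisite for Compilers this term — holds.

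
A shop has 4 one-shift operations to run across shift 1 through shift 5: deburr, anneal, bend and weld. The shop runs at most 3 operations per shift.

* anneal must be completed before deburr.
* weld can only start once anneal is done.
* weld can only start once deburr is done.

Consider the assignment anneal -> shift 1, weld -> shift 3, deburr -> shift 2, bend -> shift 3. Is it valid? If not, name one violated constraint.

anneal must be completed before deburr — holds.
The shop runs at most 3 operations per shift — holds.
weld can only start once anneal is done — holds.
weld can only start once deburr is done — holds.

Valid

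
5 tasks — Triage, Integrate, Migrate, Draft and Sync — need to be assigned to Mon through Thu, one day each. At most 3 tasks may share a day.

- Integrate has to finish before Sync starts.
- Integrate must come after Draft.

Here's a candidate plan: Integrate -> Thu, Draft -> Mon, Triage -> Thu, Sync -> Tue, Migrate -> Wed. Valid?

Invalid. Integrate has to finish before Sync starts.

At most 3 tasks may share a day — holds.
Integrate must come after Draft — holds.
Integrate has to finish before Sync starts — violated.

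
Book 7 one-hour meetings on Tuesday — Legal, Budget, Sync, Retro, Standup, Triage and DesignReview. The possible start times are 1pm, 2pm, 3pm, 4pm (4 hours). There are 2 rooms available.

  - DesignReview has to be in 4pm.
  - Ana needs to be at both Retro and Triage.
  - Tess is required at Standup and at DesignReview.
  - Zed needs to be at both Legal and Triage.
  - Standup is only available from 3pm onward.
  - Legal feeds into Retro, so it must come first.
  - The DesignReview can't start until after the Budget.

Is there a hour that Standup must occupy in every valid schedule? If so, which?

3pm

Standup's window is 3pm–4pm.
DesignReview is fixed at 4pm, and Standup can't share a hour with DesignReview.
So Standup must be 3pm.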